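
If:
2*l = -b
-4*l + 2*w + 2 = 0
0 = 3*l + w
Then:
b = -2/5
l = 1/5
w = -3/5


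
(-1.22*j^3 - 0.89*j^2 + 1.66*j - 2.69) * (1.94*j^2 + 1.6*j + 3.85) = -2.3668*j^5 - 3.6786*j^4 - 2.9006*j^3 - 5.9891*j^2 + 2.087*j - 10.3565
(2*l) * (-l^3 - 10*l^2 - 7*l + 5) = -2*l^4 - 20*l^3 - 14*l^2 + 10*l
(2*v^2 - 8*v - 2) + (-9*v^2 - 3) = -7*v^2 - 8*v - 5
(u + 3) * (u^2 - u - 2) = u^3 + 2*u^2 - 5*u - 6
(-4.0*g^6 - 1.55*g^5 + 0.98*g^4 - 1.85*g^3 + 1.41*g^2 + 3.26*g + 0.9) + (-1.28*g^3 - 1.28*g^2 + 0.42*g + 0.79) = -4.0*g^6 - 1.55*g^5 + 0.98*g^4 - 3.13*g^3 + 0.13*g^2 + 3.68*g + 1.69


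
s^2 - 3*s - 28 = (s - 7)*(s + 4)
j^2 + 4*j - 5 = (j - 1)*(j + 5)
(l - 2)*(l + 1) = l^2 - l - 2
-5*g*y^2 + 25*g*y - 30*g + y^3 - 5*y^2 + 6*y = (-5*g + y)*(y - 3)*(y - 2)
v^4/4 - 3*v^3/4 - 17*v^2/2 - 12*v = v*(v/4 + 1/2)*(v - 8)*(v + 3)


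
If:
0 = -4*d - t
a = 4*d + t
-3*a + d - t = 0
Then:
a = 0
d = 0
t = 0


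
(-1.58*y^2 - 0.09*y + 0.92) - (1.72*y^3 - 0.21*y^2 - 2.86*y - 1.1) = -1.72*y^3 - 1.37*y^2 + 2.77*y + 2.02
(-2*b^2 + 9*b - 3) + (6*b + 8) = -2*b^2 + 15*b + 5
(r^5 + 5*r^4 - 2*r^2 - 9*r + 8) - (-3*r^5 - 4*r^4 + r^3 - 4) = 4*r^5 + 9*r^4 - r^3 - 2*r^2 - 9*r + 12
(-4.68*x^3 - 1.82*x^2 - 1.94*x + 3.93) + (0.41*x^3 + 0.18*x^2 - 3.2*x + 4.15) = -4.27*x^3 - 1.64*x^2 - 5.14*x + 8.08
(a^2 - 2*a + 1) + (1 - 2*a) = a^2 - 4*a + 2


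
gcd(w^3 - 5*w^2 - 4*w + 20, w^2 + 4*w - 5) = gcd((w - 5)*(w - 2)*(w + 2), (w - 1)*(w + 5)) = 1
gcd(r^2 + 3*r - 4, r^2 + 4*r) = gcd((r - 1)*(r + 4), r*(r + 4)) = r + 4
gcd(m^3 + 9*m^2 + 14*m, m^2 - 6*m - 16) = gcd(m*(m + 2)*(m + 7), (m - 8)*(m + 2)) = m + 2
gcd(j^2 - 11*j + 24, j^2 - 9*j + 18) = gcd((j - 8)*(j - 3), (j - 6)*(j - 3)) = j - 3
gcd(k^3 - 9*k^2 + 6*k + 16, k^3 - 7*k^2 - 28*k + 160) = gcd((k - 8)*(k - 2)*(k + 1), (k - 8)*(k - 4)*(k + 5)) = k - 8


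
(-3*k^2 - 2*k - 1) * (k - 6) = -3*k^3 + 16*k^2 + 11*k + 6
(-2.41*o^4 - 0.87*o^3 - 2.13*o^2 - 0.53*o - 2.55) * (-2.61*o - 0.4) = 6.2901*o^5 + 3.2347*o^4 + 5.9073*o^3 + 2.2353*o^2 + 6.8675*o + 1.02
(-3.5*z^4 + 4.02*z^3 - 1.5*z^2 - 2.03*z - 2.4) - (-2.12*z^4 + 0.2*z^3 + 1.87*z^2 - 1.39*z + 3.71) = -1.38*z^4 + 3.82*z^3 - 3.37*z^2 - 0.64*z - 6.11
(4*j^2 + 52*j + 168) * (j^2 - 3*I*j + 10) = 4*j^4 + 52*j^3 - 12*I*j^3 + 208*j^2 - 156*I*j^2 + 520*j - 504*I*j + 1680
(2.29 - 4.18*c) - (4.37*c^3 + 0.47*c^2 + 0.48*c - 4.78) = -4.37*c^3 - 0.47*c^2 - 4.66*c + 7.07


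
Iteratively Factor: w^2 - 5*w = (w - 5)*(w)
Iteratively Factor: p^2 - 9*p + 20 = (p - 5)*(p - 4)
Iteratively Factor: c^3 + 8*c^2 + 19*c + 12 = (c + 1)*(c^2 + 7*c + 12) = (c + 1)*(c + 4)*(c + 3)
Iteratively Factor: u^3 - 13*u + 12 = (u + 4)*(u^2 - 4*u + 3) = (u - 1)*(u + 4)*(u - 3)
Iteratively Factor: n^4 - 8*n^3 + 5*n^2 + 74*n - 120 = (n + 3)*(n^3 - 11*n^2 + 38*n - 40) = (n - 4)*(n + 3)*(n^2 - 7*n + 10) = (n - 5)*(n - 4)*(n + 3)*(n - 2)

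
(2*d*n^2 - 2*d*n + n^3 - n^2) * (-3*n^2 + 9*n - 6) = -6*d*n^4 + 24*d*n^3 - 30*d*n^2 + 12*d*n - 3*n^5 + 12*n^4 - 15*n^3 + 6*n^2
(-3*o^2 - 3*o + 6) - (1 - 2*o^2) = -o^2 - 3*o + 5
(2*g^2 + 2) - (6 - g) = 2*g^2 + g - 4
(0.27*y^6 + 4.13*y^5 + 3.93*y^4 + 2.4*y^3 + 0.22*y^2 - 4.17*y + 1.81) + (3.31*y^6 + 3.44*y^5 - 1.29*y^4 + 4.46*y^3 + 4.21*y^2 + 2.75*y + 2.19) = 3.58*y^6 + 7.57*y^5 + 2.64*y^4 + 6.86*y^3 + 4.43*y^2 - 1.42*y + 4.0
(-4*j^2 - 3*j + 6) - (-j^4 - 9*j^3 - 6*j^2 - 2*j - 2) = j^4 + 9*j^3 + 2*j^2 - j + 8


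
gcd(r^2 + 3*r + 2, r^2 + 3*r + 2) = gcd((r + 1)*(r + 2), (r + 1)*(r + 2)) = r^2 + 3*r + 2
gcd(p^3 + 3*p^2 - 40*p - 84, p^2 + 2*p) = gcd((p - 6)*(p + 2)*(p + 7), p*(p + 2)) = p + 2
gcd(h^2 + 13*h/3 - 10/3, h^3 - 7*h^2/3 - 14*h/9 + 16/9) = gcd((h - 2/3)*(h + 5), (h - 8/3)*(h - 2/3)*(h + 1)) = h - 2/3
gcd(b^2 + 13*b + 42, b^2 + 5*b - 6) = b + 6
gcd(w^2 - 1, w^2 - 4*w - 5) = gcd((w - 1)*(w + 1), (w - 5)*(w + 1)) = w + 1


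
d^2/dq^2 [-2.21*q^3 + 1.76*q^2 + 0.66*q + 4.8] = 3.52 - 13.26*q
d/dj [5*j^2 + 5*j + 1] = 10*j + 5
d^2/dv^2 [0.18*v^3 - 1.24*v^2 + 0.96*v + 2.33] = 1.08*v - 2.48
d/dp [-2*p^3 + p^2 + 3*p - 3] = -6*p^2 + 2*p + 3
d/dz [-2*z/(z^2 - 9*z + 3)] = 2*(z^2 - 3)/(z^4 - 18*z^3 + 87*z^2 - 54*z + 9)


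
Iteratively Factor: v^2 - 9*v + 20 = (v - 5)*(v - 4)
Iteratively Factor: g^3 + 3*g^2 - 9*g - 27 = (g + 3)*(g^2 - 9) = (g + 3)^2*(g - 3)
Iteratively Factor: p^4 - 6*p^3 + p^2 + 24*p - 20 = (p - 2)*(p^3 - 4*p^2 - 7*p + 10) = (p - 2)*(p - 1)*(p^2 - 3*p - 10) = (p - 2)*(p - 1)*(p + 2)*(p - 5)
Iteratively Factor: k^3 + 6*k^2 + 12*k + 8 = (k + 2)*(k^2 + 4*k + 4) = (k + 2)^2*(k + 2)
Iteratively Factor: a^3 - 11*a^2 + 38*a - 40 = (a - 5)*(a^2 - 6*a + 8) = (a - 5)*(a - 2)*(a - 4)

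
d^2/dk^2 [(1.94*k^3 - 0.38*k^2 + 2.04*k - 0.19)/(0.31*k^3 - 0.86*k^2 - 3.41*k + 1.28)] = (0.961372000000001*k^6 + 13.480908*k^5 - 15.129984*k^4 + 61.868884*k^3 - 62.66781*k^2 + 29.653956*k + 11.726218)/(0.029791*k^9 - 0.247938*k^8 - 0.295275*k^7 + 5.187604*k^6 + 1.200537*k^5 - 35.278962*k^4 - 15.605741*k^3 + 40.424832*k^2 - 16.760832*k + 2.097152)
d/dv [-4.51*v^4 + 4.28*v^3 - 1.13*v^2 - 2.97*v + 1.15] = -18.04*v^3 + 12.84*v^2 - 2.26*v - 2.97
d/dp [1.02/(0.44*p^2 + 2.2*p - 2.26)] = (-0.8976*p - 2.244)/(0.44*p^2 + 2.2*p - 2.26)^2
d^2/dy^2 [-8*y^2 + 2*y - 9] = -16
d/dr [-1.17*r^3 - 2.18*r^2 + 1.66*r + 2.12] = -3.51*r^2 - 4.36*r + 1.66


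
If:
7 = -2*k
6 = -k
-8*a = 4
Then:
No Solution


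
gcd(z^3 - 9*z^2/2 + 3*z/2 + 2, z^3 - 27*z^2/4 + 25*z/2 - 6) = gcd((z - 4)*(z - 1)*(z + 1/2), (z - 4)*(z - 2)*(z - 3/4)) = z - 4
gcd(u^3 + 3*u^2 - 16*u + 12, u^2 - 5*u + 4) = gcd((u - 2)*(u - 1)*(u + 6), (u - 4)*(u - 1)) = u - 1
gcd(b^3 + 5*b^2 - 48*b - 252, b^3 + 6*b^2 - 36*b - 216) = b^2 + 12*b + 36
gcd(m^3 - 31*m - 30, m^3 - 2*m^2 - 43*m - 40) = m^2 + 6*m + 5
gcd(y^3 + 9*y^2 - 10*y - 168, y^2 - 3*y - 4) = y - 4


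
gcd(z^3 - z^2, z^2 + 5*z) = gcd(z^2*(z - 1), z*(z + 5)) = z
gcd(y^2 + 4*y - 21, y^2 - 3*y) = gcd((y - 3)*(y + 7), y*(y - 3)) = y - 3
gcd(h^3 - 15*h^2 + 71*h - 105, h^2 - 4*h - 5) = h - 5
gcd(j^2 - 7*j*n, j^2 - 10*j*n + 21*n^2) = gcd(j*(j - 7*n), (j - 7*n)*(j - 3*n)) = j - 7*n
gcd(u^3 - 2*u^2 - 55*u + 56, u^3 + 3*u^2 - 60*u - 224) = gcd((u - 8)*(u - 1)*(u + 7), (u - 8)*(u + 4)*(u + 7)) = u^2 - u - 56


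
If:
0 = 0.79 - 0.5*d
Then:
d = 1.58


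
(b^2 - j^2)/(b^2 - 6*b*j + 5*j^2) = (b + j)/(b - 5*j)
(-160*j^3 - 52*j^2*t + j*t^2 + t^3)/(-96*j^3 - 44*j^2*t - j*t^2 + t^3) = (5*j + t)/(3*j + t)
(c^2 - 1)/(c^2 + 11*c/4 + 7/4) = 4*(c - 1)/(4*c + 7)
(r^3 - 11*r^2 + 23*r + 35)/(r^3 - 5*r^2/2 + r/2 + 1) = 2*(r^3 - 11*r^2 + 23*r + 35)/(2*r^3 - 5*r^2 + r + 2)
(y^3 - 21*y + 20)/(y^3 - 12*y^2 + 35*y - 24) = (y^2 + y - 20)/(y^2 - 11*y + 24)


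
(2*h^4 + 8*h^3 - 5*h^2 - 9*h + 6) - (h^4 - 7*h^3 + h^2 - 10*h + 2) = h^4 + 15*h^3 - 6*h^2 + h + 4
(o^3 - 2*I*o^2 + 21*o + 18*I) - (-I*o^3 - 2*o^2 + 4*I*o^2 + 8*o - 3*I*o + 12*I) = o^3 + I*o^3 + 2*o^2 - 6*I*o^2 + 13*o + 3*I*o + 6*I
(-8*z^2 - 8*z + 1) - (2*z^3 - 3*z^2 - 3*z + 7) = -2*z^3 - 5*z^2 - 5*z - 6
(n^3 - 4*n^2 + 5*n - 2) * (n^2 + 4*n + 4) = n^5 - 7*n^3 + 2*n^2 + 12*n - 8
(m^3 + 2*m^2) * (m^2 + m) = m^5 + 3*m^4 + 2*m^3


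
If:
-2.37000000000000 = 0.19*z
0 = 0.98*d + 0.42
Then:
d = -0.43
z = -12.47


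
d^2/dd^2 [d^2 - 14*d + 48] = 2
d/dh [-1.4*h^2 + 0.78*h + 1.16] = 0.78 - 2.8*h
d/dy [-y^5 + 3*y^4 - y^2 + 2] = y*(-5*y^3 + 12*y^2 - 2)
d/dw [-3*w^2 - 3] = -6*w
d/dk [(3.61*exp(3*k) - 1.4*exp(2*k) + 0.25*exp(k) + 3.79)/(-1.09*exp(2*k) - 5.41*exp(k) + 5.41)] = (-3.9349*exp(4*k) - 39.0602*exp(3*k) + 66.4368*exp(2*k) - 6.8858*exp(k) + 21.8564)*exp(k)/(1.1881*exp(4*k) + 11.7938*exp(3*k) + 17.4743*exp(2*k) - 58.5362*exp(k) + 29.2681)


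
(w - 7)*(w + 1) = w^2 - 6*w - 7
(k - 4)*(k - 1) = k^2 - 5*k + 4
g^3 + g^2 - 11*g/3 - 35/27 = (g - 5/3)*(g + 1/3)*(g + 7/3)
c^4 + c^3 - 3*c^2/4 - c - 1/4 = (c - 1)*(c + 1/2)^2*(c + 1)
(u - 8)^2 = u^2 - 16*u + 64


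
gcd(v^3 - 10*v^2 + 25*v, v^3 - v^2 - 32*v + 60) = v - 5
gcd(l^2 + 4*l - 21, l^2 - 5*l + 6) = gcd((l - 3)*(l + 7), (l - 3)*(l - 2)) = l - 3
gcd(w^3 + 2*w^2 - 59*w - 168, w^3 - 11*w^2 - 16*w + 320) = w - 8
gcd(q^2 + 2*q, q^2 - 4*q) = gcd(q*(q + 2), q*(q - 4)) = q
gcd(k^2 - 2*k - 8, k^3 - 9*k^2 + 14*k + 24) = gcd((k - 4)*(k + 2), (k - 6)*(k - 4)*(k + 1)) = k - 4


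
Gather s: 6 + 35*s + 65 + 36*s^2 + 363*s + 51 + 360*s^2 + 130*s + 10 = 396*s^2 + 528*s + 132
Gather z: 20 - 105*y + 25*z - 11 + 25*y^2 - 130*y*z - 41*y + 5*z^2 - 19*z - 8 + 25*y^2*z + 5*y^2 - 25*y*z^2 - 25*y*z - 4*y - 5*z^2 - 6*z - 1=30*y^2 - 25*y*z^2 - 150*y + z*(25*y^2 - 155*y)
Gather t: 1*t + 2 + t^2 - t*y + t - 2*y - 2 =t^2 + t*(2 - y) - 2*y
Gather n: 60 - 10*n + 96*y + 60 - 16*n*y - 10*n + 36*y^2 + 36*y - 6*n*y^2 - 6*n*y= n*(-6*y^2 - 22*y - 20) + 36*y^2 + 132*y + 120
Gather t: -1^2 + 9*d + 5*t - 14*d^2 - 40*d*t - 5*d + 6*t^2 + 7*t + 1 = -14*d^2 + 4*d + 6*t^2 + t*(12 - 40*d)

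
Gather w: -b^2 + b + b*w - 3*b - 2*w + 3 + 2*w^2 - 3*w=-b^2 - 2*b + 2*w^2 + w*(b - 5) + 3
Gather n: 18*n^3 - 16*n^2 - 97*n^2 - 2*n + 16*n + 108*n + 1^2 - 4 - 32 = 18*n^3 - 113*n^2 + 122*n - 35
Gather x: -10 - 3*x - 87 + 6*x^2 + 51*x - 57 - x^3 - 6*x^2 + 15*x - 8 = -x^3 + 63*x - 162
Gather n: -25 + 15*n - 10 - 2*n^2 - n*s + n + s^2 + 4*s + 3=-2*n^2 + n*(16 - s) + s^2 + 4*s - 32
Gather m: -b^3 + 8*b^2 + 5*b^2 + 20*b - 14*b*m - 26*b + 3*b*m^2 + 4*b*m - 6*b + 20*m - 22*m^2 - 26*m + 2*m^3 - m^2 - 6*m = -b^3 + 13*b^2 - 12*b + 2*m^3 + m^2*(3*b - 23) + m*(-10*b - 12)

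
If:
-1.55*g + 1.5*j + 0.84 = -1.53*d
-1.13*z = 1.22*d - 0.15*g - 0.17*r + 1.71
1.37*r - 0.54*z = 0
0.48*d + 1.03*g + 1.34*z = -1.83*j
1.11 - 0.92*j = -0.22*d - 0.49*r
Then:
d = -5.41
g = -4.07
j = 0.76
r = 1.59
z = 4.03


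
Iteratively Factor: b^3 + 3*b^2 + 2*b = (b + 1)*(b^2 + 2*b) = (b + 1)*(b + 2)*(b)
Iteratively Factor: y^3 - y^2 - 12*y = (y + 3)*(y^2 - 4*y) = (y - 4)*(y + 3)*(y)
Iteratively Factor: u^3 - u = (u + 1)*(u^2 - u) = (u - 1)*(u + 1)*(u)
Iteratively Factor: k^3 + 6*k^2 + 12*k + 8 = (k + 2)*(k^2 + 4*k + 4) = (k + 2)^2*(k + 2)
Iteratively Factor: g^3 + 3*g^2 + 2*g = (g + 1)*(g^2 + 2*g) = g*(g + 1)*(g + 2)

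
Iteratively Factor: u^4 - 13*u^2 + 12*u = (u - 3)*(u^3 + 3*u^2 - 4*u) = (u - 3)*(u + 4)*(u^2 - u) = (u - 3)*(u - 1)*(u + 4)*(u)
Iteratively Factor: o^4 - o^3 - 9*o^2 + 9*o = (o - 3)*(o^3 + 2*o^2 - 3*o) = (o - 3)*(o - 1)*(o^2 + 3*o) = (o - 3)*(o - 1)*(o + 3)*(o)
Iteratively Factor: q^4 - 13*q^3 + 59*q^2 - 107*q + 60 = (q - 5)*(q^3 - 8*q^2 + 19*q - 12) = (q - 5)*(q - 4)*(q^2 - 4*q + 3) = (q - 5)*(q - 4)*(q - 1)*(q - 3)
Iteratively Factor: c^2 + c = (c)*(c + 1)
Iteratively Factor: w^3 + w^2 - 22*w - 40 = (w - 5)*(w^2 + 6*w + 8) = (w - 5)*(w + 2)*(w + 4)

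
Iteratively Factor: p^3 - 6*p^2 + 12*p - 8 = (p - 2)*(p^2 - 4*p + 4) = (p - 2)^2*(p - 2)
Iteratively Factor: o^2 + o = (o + 1)*(o)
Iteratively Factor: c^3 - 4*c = (c + 2)*(c^2 - 2*c) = c*(c + 2)*(c - 2)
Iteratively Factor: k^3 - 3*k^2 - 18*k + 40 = (k - 2)*(k^2 - k - 20) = (k - 2)*(k + 4)*(k - 5)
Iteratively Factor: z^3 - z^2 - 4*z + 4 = (z - 2)*(z^2 + z - 2) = (z - 2)*(z - 1)*(z + 2)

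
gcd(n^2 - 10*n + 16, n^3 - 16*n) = 1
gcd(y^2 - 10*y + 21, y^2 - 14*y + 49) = y - 7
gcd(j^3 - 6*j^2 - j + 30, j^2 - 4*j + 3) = j - 3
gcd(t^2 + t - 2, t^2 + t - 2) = t^2 + t - 2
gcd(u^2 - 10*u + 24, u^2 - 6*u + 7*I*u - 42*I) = u - 6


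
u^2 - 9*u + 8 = (u - 8)*(u - 1)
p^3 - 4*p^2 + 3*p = p*(p - 3)*(p - 1)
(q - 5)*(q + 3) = q^2 - 2*q - 15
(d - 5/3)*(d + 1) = d^2 - 2*d/3 - 5/3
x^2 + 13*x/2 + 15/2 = (x + 3/2)*(x + 5)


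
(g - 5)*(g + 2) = g^2 - 3*g - 10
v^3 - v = v*(v - 1)*(v + 1)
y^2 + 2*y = y*(y + 2)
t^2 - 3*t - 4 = (t - 4)*(t + 1)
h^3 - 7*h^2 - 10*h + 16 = (h - 8)*(h - 1)*(h + 2)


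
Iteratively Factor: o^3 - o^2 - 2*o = (o - 2)*(o^2 + o) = o*(o - 2)*(o + 1)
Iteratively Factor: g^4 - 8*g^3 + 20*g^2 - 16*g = (g - 2)*(g^3 - 6*g^2 + 8*g) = (g - 2)^2*(g^2 - 4*g) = g*(g - 2)^2*(g - 4)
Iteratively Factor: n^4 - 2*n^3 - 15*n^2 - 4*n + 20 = (n - 1)*(n^3 - n^2 - 16*n - 20) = (n - 1)*(n + 2)*(n^2 - 3*n - 10) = (n - 5)*(n - 1)*(n + 2)*(n + 2)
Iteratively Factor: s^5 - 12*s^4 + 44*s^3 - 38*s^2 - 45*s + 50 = (s - 1)*(s^4 - 11*s^3 + 33*s^2 - 5*s - 50) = (s - 5)*(s - 1)*(s^3 - 6*s^2 + 3*s + 10) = (s - 5)*(s - 2)*(s - 1)*(s^2 - 4*s - 5) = (s - 5)*(s - 2)*(s - 1)*(s + 1)*(s - 5)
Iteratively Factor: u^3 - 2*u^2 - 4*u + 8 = (u + 2)*(u^2 - 4*u + 4) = (u - 2)*(u + 2)*(u - 2)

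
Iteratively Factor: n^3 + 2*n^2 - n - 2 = (n + 2)*(n^2 - 1) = (n - 1)*(n + 2)*(n + 1)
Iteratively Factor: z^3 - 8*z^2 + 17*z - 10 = (z - 1)*(z^2 - 7*z + 10) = (z - 2)*(z - 1)*(z - 5)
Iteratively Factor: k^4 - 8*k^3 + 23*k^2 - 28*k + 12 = (k - 3)*(k^3 - 5*k^2 + 8*k - 4) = (k - 3)*(k - 2)*(k^2 - 3*k + 2) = (k - 3)*(k - 2)*(k - 1)*(k - 2)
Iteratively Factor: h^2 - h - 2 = (h - 2)*(h + 1)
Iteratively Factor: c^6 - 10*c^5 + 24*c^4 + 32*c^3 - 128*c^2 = (c - 4)*(c^5 - 6*c^4 + 32*c^2) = c*(c - 4)*(c^4 - 6*c^3 + 32*c) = c*(c - 4)*(c + 2)*(c^3 - 8*c^2 + 16*c) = c*(c - 4)^2*(c + 2)*(c^2 - 4*c) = c*(c - 4)^3*(c + 2)*(c)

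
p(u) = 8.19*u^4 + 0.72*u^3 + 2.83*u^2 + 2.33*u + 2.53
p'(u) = 32.76*u^3 + 2.16*u^2 + 5.66*u + 2.33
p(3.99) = 2178.37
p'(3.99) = 2140.26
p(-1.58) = 54.11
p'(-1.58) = -130.44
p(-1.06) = 12.72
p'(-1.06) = -40.26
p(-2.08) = 156.75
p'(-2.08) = -294.90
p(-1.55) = 50.31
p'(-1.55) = -123.25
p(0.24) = 3.29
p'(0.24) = 4.27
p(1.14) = 23.76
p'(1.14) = 60.12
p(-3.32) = 994.67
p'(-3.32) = -1191.48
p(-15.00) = 412793.08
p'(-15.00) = -110161.57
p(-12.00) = 168965.77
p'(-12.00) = -56363.83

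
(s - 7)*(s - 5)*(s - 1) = s^3 - 13*s^2 + 47*s - 35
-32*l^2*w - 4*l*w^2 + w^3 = w*(-8*l + w)*(4*l + w)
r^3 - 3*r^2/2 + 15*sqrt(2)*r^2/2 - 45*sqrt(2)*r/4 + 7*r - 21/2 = (r - 3/2)*(r + sqrt(2)/2)*(r + 7*sqrt(2))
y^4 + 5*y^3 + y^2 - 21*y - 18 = (y - 2)*(y + 1)*(y + 3)^2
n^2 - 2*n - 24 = (n - 6)*(n + 4)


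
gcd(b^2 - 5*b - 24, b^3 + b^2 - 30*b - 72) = b + 3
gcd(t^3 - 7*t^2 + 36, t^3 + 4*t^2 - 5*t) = 1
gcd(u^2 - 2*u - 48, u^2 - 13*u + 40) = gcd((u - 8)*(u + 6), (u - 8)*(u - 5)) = u - 8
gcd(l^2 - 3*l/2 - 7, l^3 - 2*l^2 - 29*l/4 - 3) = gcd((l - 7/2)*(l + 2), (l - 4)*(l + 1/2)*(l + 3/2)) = 1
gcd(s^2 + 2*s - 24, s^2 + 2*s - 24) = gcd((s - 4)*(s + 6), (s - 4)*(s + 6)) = s^2 + 2*s - 24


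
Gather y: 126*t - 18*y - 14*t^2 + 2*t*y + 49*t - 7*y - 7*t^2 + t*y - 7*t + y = -21*t^2 + 168*t + y*(3*t - 24)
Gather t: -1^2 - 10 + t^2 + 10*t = t^2 + 10*t - 11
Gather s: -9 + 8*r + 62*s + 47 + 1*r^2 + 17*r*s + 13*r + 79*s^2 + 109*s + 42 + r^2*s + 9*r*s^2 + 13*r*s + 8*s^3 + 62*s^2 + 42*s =r^2 + 21*r + 8*s^3 + s^2*(9*r + 141) + s*(r^2 + 30*r + 213) + 80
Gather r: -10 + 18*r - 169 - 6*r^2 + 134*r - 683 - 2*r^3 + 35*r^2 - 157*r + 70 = -2*r^3 + 29*r^2 - 5*r - 792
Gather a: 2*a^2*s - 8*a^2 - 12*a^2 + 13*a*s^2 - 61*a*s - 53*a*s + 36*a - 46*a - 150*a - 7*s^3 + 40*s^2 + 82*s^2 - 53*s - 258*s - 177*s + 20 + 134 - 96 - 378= a^2*(2*s - 20) + a*(13*s^2 - 114*s - 160) - 7*s^3 + 122*s^2 - 488*s - 320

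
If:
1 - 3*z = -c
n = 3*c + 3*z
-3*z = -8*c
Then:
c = 1/7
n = 11/7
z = 8/21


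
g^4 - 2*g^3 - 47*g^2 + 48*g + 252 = (g - 7)*(g - 3)*(g + 2)*(g + 6)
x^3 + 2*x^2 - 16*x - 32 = (x - 4)*(x + 2)*(x + 4)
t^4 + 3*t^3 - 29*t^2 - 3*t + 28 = (t - 4)*(t - 1)*(t + 1)*(t + 7)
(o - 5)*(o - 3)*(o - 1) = o^3 - 9*o^2 + 23*o - 15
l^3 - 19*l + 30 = (l - 3)*(l - 2)*(l + 5)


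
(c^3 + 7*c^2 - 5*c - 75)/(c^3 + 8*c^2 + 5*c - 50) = (c - 3)/(c - 2)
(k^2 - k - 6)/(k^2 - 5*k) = (k^2 - k - 6)/(k*(k - 5))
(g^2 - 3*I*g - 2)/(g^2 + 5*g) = (g^2 - 3*I*g - 2)/(g*(g + 5))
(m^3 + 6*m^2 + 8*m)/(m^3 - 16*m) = (m + 2)/(m - 4)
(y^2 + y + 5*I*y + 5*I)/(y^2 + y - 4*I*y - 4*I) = (y + 5*I)/(y - 4*I)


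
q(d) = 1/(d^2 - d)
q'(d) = (1 - 2*d)/(d^2 - d)^2 = (1 - 2*d)/(d^2*(d - 1)^2)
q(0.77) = -5.65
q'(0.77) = -17.22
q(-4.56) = 0.04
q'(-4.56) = 0.02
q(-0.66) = 0.91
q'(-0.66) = 1.93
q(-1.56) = 0.25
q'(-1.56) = 0.26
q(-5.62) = 0.03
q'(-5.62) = 0.01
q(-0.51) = 1.30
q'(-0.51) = 3.41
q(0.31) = -4.68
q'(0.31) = 8.31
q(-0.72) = 0.81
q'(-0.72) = 1.59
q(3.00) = 0.17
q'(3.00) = -0.14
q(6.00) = 0.03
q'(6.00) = -0.01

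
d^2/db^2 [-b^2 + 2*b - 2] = -2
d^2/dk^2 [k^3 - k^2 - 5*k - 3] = 6*k - 2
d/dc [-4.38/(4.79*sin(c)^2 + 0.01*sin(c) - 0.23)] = (41.9604*sin(c) + 0.0438)*cos(c)/(4.79*sin(c)^2 + 0.01*sin(c) - 0.23)^2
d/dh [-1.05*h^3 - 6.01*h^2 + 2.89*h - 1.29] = -3.15*h^2 - 12.02*h + 2.89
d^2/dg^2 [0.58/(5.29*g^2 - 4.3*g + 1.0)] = (-32.461556*g^2 + 26.38652*g + 0.58*(10.58*g - 4.3)*(21.16*g - 8.6) - 6.1364)/(5.29*g^2 - 4.3*g + 1.0)^3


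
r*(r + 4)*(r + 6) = r^3 + 10*r^2 + 24*r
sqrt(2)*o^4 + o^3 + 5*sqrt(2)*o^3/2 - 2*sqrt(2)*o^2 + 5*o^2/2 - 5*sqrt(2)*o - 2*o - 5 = (o + 5/2)*(o - sqrt(2))*(o + sqrt(2))*(sqrt(2)*o + 1)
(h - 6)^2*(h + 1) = h^3 - 11*h^2 + 24*h + 36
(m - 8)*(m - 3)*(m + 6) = m^3 - 5*m^2 - 42*m + 144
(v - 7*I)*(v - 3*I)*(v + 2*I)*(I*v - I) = I*v^4 + 8*v^3 - I*v^3 - 8*v^2 - I*v^2 + 42*v + I*v - 42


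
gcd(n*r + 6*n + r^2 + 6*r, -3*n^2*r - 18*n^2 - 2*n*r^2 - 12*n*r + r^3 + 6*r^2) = n*r + 6*n + r^2 + 6*r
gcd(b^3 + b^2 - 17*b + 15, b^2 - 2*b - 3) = b - 3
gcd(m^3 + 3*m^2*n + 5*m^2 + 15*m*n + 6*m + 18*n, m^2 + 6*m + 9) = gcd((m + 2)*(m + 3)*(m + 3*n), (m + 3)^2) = m + 3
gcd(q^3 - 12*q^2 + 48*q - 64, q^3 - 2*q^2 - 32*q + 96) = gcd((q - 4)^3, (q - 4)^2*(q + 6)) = q^2 - 8*q + 16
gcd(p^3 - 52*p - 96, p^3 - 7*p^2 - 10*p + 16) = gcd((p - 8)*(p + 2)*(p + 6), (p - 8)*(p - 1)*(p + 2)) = p^2 - 6*p - 16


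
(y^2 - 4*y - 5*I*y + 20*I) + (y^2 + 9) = 2*y^2 - 4*y - 5*I*y + 9 + 20*I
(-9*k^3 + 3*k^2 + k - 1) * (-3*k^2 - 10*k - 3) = 27*k^5 + 81*k^4 - 6*k^3 - 16*k^2 + 7*k + 3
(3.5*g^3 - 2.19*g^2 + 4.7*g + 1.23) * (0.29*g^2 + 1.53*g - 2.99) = 1.015*g^5 + 4.7199*g^4 - 12.4527*g^3 + 14.0958*g^2 - 12.1711*g - 3.6777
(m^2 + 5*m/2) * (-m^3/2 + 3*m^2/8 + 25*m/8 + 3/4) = -m^5/2 - 7*m^4/8 + 65*m^3/16 + 137*m^2/16 + 15*m/8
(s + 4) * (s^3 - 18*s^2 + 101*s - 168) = s^4 - 14*s^3 + 29*s^2 + 236*s - 672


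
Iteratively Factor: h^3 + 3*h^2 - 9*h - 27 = (h - 3)*(h^2 + 6*h + 9) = (h - 3)*(h + 3)*(h + 3)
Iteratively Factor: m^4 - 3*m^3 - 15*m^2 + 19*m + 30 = (m + 1)*(m^3 - 4*m^2 - 11*m + 30) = (m - 2)*(m + 1)*(m^2 - 2*m - 15) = (m - 5)*(m - 2)*(m + 1)*(m + 3)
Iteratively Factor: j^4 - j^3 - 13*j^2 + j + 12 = (j + 3)*(j^3 - 4*j^2 - j + 4) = (j - 4)*(j + 3)*(j^2 - 1) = (j - 4)*(j - 1)*(j + 3)*(j + 1)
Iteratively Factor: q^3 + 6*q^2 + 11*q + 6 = (q + 2)*(q^2 + 4*q + 3) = (q + 2)*(q + 3)*(q + 1)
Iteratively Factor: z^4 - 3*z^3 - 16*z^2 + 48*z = (z)*(z^3 - 3*z^2 - 16*z + 48) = z*(z + 4)*(z^2 - 7*z + 12) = z*(z - 4)*(z + 4)*(z - 3)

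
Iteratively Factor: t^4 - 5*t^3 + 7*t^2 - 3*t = (t - 1)*(t^3 - 4*t^2 + 3*t) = (t - 3)*(t - 1)*(t^2 - t) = (t - 3)*(t - 1)^2*(t)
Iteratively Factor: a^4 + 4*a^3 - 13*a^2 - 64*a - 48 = (a + 4)*(a^3 - 13*a - 12) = (a + 3)*(a + 4)*(a^2 - 3*a - 4) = (a - 4)*(a + 3)*(a + 4)*(a + 1)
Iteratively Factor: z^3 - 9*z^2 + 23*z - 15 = (z - 3)*(z^2 - 6*z + 5) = (z - 3)*(z - 1)*(z - 5)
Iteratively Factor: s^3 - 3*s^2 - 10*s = (s - 5)*(s^2 + 2*s) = s*(s - 5)*(s + 2)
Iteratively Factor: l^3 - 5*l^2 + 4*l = (l - 1)*(l^2 - 4*l) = (l - 4)*(l - 1)*(l)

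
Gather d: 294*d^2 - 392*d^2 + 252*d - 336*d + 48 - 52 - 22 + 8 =-98*d^2 - 84*d - 18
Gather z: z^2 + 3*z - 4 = z^2 + 3*z - 4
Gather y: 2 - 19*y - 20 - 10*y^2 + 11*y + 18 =-10*y^2 - 8*y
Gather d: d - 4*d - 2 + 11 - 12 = -3*d - 3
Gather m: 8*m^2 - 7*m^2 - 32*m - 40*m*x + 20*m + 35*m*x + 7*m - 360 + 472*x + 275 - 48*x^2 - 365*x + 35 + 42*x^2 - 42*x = m^2 + m*(-5*x - 5) - 6*x^2 + 65*x - 50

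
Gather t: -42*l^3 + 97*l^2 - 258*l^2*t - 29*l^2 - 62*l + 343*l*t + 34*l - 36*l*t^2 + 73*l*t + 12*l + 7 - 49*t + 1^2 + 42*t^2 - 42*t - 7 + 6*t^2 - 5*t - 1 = -42*l^3 + 68*l^2 - 16*l + t^2*(48 - 36*l) + t*(-258*l^2 + 416*l - 96)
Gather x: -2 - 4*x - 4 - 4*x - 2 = -8*x - 8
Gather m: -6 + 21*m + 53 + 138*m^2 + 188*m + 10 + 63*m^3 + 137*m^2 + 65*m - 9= 63*m^3 + 275*m^2 + 274*m + 48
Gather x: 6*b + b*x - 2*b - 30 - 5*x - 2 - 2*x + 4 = 4*b + x*(b - 7) - 28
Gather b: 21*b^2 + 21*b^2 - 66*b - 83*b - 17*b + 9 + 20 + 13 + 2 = 42*b^2 - 166*b + 44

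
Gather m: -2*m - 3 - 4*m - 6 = -6*m - 9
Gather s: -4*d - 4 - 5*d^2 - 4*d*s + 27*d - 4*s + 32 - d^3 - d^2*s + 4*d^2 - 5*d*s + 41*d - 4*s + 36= -d^3 - d^2 + 64*d + s*(-d^2 - 9*d - 8) + 64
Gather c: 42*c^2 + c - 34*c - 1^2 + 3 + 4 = 42*c^2 - 33*c + 6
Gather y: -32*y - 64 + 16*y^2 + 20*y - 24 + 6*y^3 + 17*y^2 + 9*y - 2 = 6*y^3 + 33*y^2 - 3*y - 90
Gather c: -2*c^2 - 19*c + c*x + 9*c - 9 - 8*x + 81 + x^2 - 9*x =-2*c^2 + c*(x - 10) + x^2 - 17*x + 72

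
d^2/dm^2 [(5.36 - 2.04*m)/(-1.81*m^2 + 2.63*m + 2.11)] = ((30.1336 - 22.1544*m)*(-1.81*m^2 + 2.63*m + 2.11) - (2.04*m - 5.36)*(3.62*m - 2.63)*(7.24*m - 5.26))/(-1.81*m^2 + 2.63*m + 2.11)^3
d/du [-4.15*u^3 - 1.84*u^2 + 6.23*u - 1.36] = -12.45*u^2 - 3.68*u + 6.23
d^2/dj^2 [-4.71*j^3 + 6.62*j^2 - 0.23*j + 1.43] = 13.24 - 28.26*j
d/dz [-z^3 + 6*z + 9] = 6 - 3*z^2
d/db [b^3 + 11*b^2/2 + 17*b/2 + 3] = 3*b^2 + 11*b + 17/2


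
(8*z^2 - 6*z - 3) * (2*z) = 16*z^3 - 12*z^2 - 6*z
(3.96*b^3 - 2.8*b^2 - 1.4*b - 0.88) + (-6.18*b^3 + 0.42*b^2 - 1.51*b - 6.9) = -2.22*b^3 - 2.38*b^2 - 2.91*b - 7.78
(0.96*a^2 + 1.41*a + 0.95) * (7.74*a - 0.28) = 7.4304*a^3 + 10.6446*a^2 + 6.9582*a - 0.266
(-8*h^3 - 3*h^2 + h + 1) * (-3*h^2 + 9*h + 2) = 24*h^5 - 63*h^4 - 46*h^3 + 11*h + 2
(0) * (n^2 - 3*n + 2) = 0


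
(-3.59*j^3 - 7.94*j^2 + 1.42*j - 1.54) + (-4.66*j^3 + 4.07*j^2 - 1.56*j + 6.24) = -8.25*j^3 - 3.87*j^2 - 0.14*j + 4.7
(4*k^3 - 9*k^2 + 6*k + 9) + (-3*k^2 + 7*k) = 4*k^3 - 12*k^2 + 13*k + 9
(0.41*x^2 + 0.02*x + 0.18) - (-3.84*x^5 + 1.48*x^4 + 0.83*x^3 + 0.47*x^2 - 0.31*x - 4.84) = 3.84*x^5 - 1.48*x^4 - 0.83*x^3 - 0.06*x^2 + 0.33*x + 5.02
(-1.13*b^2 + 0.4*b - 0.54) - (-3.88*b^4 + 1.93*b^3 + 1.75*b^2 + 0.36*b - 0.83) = 3.88*b^4 - 1.93*b^3 - 2.88*b^2 + 0.04*b + 0.29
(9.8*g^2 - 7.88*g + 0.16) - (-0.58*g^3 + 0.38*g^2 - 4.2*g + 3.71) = 0.58*g^3 + 9.42*g^2 - 3.68*g - 3.55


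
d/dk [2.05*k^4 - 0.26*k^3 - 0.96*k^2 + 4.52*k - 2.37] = 8.2*k^3 - 0.78*k^2 - 1.92*k + 4.52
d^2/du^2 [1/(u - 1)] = 2/(u - 1)^3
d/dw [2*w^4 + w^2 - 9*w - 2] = 8*w^3 + 2*w - 9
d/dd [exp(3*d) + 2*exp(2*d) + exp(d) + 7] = (3*exp(2*d) + 4*exp(d) + 1)*exp(d)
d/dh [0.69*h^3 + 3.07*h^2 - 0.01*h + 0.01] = 2.07*h^2 + 6.14*h - 0.01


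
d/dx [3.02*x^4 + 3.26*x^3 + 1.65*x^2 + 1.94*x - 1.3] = 12.08*x^3 + 9.78*x^2 + 3.3*x + 1.94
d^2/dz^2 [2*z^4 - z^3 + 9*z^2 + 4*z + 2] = 24*z^2 - 6*z + 18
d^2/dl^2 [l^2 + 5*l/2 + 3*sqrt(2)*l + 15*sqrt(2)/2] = 2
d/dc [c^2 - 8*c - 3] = 2*c - 8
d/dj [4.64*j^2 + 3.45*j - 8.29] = 9.28*j + 3.45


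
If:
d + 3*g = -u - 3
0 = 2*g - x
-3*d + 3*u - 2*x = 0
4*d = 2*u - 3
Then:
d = -3/2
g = 0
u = -3/2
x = 0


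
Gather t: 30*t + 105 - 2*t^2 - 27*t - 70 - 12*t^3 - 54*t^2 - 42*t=-12*t^3 - 56*t^2 - 39*t + 35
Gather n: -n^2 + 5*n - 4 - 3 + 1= -n^2 + 5*n - 6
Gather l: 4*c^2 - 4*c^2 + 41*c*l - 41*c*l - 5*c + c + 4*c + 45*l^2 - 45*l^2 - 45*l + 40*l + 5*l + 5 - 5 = 0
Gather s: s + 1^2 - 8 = s - 7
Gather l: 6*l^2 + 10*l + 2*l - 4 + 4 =6*l^2 + 12*l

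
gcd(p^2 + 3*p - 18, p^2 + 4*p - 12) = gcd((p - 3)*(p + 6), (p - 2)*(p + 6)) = p + 6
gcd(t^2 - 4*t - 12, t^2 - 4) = t + 2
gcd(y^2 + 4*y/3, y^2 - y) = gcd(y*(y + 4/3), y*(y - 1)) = y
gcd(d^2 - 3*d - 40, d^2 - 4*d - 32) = d - 8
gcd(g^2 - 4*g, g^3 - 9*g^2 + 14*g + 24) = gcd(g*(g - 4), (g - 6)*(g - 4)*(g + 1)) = g - 4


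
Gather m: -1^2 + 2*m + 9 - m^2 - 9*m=-m^2 - 7*m + 8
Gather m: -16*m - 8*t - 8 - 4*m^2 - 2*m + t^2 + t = -4*m^2 - 18*m + t^2 - 7*t - 8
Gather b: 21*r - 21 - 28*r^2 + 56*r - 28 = -28*r^2 + 77*r - 49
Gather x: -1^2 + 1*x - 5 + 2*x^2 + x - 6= 2*x^2 + 2*x - 12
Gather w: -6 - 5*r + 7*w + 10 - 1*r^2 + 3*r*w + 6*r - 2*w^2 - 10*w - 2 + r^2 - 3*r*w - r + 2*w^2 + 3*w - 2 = 0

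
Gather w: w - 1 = w - 1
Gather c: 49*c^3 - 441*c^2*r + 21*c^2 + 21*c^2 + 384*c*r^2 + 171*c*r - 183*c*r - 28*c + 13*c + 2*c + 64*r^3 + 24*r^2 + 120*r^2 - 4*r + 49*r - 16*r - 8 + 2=49*c^3 + c^2*(42 - 441*r) + c*(384*r^2 - 12*r - 13) + 64*r^3 + 144*r^2 + 29*r - 6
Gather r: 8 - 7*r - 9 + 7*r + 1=0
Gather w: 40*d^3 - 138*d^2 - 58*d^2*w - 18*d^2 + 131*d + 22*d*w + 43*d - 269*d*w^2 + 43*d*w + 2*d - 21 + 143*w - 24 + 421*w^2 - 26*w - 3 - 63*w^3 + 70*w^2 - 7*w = 40*d^3 - 156*d^2 + 176*d - 63*w^3 + w^2*(491 - 269*d) + w*(-58*d^2 + 65*d + 110) - 48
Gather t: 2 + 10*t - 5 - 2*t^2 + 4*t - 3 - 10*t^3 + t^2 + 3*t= -10*t^3 - t^2 + 17*t - 6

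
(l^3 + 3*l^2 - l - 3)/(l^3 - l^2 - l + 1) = (l + 3)/(l - 1)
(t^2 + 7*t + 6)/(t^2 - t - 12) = (t^2 + 7*t + 6)/(t^2 - t - 12)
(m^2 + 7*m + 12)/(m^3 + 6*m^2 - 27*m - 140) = (m + 3)/(m^2 + 2*m - 35)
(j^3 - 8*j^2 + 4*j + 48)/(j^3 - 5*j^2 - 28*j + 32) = (j^3 - 8*j^2 + 4*j + 48)/(j^3 - 5*j^2 - 28*j + 32)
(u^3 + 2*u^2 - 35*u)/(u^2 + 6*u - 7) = u*(u - 5)/(u - 1)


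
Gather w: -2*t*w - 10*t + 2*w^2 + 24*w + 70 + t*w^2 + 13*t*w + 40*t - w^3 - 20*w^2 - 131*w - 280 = 30*t - w^3 + w^2*(t - 18) + w*(11*t - 107) - 210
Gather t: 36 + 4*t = 4*t + 36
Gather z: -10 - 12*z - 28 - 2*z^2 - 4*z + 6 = -2*z^2 - 16*z - 32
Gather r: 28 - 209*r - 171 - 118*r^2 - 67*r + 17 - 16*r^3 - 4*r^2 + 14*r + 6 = -16*r^3 - 122*r^2 - 262*r - 120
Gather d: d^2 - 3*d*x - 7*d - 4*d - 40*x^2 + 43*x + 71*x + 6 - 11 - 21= d^2 + d*(-3*x - 11) - 40*x^2 + 114*x - 26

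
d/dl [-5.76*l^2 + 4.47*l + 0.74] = 4.47 - 11.52*l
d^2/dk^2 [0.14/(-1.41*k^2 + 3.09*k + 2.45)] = (-0.556668*k^2 + 1.219932*k + 0.14*(2.82*k - 3.09)*(5.64*k - 6.18) + 0.96726)/(-1.41*k^2 + 3.09*k + 2.45)^3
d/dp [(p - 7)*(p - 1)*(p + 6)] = 3*p^2 - 4*p - 41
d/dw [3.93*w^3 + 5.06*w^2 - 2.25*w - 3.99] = 11.79*w^2 + 10.12*w - 2.25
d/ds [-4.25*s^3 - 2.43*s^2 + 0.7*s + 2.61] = -12.75*s^2 - 4.86*s + 0.7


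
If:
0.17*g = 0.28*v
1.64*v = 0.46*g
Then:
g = 0.00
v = 0.00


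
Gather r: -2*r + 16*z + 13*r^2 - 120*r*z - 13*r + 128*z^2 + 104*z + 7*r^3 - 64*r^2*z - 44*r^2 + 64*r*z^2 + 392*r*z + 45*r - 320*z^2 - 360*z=7*r^3 + r^2*(-64*z - 31) + r*(64*z^2 + 272*z + 30) - 192*z^2 - 240*z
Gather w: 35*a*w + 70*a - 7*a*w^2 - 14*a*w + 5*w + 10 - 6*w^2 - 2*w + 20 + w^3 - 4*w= 70*a + w^3 + w^2*(-7*a - 6) + w*(21*a - 1) + 30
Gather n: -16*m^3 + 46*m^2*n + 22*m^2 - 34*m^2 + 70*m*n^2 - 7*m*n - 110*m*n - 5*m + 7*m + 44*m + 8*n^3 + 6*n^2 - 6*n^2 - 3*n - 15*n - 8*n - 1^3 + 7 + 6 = -16*m^3 - 12*m^2 + 70*m*n^2 + 46*m + 8*n^3 + n*(46*m^2 - 117*m - 26) + 12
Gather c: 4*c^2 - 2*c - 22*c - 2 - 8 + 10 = 4*c^2 - 24*c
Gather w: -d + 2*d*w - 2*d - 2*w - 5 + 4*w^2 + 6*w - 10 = -3*d + 4*w^2 + w*(2*d + 4) - 15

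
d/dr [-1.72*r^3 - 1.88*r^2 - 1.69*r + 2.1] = -5.16*r^2 - 3.76*r - 1.69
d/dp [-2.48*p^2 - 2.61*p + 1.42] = -4.96*p - 2.61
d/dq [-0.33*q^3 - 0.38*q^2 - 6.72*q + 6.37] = -0.99*q^2 - 0.76*q - 6.72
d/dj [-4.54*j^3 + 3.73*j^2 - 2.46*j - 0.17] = -13.62*j^2 + 7.46*j - 2.46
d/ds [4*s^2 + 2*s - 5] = 8*s + 2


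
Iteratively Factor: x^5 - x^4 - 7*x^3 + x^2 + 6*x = (x - 1)*(x^4 - 7*x^2 - 6*x) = (x - 1)*(x + 2)*(x^3 - 2*x^2 - 3*x) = (x - 3)*(x - 1)*(x + 2)*(x^2 + x) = (x - 3)*(x - 1)*(x + 1)*(x + 2)*(x)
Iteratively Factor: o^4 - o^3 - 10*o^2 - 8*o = (o + 2)*(o^3 - 3*o^2 - 4*o) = (o - 4)*(o + 2)*(o^2 + o) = o*(o - 4)*(o + 2)*(o + 1)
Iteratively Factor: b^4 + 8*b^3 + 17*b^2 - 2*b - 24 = (b - 1)*(b^3 + 9*b^2 + 26*b + 24) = (b - 1)*(b + 2)*(b^2 + 7*b + 12) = (b - 1)*(b + 2)*(b + 4)*(b + 3)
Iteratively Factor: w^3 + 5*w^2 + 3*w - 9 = (w + 3)*(w^2 + 2*w - 3) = (w - 1)*(w + 3)*(w + 3)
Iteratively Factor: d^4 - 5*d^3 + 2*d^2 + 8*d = (d + 1)*(d^3 - 6*d^2 + 8*d) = (d - 2)*(d + 1)*(d^2 - 4*d) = (d - 4)*(d - 2)*(d + 1)*(d)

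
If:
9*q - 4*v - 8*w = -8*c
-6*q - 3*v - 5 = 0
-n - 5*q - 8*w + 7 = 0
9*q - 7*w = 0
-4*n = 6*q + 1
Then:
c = -11809/9264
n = -401/386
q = 203/386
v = -1574/579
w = 261/386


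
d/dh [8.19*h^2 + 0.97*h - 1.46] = 16.38*h + 0.97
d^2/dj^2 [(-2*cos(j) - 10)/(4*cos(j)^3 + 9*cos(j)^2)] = 2*(64*cos(j) + 828*tan(j)^4 + 1965/cos(j) + 2100/cos(j)^2 - 3042/cos(j)^3 - 3258/cos(j)^4)/(4*cos(j) + 9)^3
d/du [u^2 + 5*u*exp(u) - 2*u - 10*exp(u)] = 5*u*exp(u) + 2*u - 5*exp(u) - 2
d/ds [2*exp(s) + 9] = 2*exp(s)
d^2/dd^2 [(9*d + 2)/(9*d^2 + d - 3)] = 2*(-27*(9*d + 1)*(9*d^2 + d - 3) + (9*d + 2)*(18*d + 1)^2)/(9*d^2 + d - 3)^3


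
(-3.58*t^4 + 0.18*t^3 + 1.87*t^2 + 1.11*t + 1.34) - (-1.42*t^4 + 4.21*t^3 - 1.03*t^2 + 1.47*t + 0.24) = -2.16*t^4 - 4.03*t^3 + 2.9*t^2 - 0.36*t + 1.1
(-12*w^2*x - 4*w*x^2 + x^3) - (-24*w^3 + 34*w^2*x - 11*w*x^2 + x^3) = 24*w^3 - 46*w^2*x + 7*w*x^2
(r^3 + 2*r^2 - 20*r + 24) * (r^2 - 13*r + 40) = r^5 - 11*r^4 - 6*r^3 + 364*r^2 - 1112*r + 960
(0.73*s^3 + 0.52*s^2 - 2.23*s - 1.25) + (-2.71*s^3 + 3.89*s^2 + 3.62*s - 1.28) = -1.98*s^3 + 4.41*s^2 + 1.39*s - 2.53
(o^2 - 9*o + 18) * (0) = 0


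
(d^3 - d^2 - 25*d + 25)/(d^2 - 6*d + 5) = d + 5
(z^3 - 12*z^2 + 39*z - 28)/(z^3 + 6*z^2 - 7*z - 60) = (z^3 - 12*z^2 + 39*z - 28)/(z^3 + 6*z^2 - 7*z - 60)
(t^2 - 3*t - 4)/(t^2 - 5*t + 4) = (t + 1)/(t - 1)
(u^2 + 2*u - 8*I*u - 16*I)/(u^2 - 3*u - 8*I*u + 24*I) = (u + 2)/(u - 3)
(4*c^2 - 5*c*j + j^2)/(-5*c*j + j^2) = (-4*c^2 + 5*c*j - j^2)/(j*(5*c - j))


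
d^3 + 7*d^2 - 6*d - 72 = (d - 3)*(d + 4)*(d + 6)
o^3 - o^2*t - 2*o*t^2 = o*(o - 2*t)*(o + t)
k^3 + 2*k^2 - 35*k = k*(k - 5)*(k + 7)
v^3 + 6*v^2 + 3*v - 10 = (v - 1)*(v + 2)*(v + 5)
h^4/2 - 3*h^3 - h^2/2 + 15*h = h*(h/2 + 1)*(h - 5)*(h - 3)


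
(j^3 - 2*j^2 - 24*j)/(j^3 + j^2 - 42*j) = (j + 4)/(j + 7)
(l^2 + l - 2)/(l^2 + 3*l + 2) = (l - 1)/(l + 1)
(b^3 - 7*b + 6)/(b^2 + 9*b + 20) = (b^3 - 7*b + 6)/(b^2 + 9*b + 20)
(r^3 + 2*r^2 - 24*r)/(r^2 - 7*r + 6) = r*(r^2 + 2*r - 24)/(r^2 - 7*r + 6)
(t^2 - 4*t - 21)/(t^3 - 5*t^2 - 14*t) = (t + 3)/(t*(t + 2))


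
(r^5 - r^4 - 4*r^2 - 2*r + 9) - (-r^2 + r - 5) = r^5 - r^4 - 3*r^2 - 3*r + 14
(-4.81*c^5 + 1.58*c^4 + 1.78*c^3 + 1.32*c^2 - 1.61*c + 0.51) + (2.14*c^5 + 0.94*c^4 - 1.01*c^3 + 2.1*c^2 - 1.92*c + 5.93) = -2.67*c^5 + 2.52*c^4 + 0.77*c^3 + 3.42*c^2 - 3.53*c + 6.44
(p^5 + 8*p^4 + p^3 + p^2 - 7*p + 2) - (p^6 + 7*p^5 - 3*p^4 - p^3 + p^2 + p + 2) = -p^6 - 6*p^5 + 11*p^4 + 2*p^3 - 8*p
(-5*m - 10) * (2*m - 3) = -10*m^2 - 5*m + 30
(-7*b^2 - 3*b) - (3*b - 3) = -7*b^2 - 6*b + 3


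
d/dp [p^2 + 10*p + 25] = 2*p + 10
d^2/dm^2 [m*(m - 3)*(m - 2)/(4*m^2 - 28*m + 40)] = 5/(m^3 - 15*m^2 + 75*m - 125)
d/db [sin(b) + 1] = cos(b)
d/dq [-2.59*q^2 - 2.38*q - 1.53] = -5.18*q - 2.38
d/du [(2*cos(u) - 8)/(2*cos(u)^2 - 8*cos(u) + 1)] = 2*(-16*cos(u) + cos(2*u) + 32)*sin(u)/(-8*cos(u) + cos(2*u) + 2)^2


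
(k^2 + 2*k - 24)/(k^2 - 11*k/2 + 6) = 2*(k + 6)/(2*k - 3)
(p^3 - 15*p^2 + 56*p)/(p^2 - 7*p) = p - 8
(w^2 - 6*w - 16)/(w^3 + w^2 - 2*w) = (w - 8)/(w*(w - 1))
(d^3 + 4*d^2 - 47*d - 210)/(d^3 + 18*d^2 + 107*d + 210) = (d - 7)/(d + 7)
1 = 1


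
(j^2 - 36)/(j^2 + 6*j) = (j - 6)/j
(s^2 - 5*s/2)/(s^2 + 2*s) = (s - 5/2)/(s + 2)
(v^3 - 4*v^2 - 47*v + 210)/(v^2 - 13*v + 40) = (v^2 + v - 42)/(v - 8)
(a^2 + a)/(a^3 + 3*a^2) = (a + 1)/(a*(a + 3))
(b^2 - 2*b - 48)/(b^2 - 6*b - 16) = (b + 6)/(b + 2)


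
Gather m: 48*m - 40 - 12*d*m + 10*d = 10*d + m*(48 - 12*d) - 40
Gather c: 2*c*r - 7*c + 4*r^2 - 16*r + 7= c*(2*r - 7) + 4*r^2 - 16*r + 7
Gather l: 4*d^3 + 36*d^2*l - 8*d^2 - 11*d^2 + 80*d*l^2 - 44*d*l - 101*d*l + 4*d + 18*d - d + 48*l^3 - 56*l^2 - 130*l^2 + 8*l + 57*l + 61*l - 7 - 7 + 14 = 4*d^3 - 19*d^2 + 21*d + 48*l^3 + l^2*(80*d - 186) + l*(36*d^2 - 145*d + 126)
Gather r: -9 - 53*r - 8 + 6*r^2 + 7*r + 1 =6*r^2 - 46*r - 16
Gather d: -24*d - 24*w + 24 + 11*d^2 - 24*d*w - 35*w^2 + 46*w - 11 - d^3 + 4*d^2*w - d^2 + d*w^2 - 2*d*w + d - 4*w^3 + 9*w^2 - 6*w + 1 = -d^3 + d^2*(4*w + 10) + d*(w^2 - 26*w - 23) - 4*w^3 - 26*w^2 + 16*w + 14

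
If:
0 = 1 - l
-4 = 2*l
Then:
No Solution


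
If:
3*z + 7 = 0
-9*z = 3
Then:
No Solution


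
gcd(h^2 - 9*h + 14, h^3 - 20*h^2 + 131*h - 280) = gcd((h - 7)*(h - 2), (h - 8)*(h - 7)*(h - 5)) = h - 7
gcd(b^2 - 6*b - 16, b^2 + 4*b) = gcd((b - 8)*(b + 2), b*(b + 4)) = 1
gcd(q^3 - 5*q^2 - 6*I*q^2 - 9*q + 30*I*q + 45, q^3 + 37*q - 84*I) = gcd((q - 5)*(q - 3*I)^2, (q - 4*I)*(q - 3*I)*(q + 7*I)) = q - 3*I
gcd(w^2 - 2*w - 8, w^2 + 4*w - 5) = 1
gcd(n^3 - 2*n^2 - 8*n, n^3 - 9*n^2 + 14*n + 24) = n - 4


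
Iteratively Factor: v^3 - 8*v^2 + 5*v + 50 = (v - 5)*(v^2 - 3*v - 10) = (v - 5)^2*(v + 2)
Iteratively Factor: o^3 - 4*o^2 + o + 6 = (o - 3)*(o^2 - o - 2) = (o - 3)*(o - 2)*(o + 1)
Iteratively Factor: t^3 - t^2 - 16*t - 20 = (t + 2)*(t^2 - 3*t - 10) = (t - 5)*(t + 2)*(t + 2)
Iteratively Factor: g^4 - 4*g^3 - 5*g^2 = (g)*(g^3 - 4*g^2 - 5*g) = g*(g + 1)*(g^2 - 5*g) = g*(g - 5)*(g + 1)*(g)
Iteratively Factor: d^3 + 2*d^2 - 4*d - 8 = (d + 2)*(d^2 - 4) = (d - 2)*(d + 2)*(d + 2)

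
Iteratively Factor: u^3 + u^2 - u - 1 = (u + 1)*(u^2 - 1) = (u - 1)*(u + 1)*(u + 1)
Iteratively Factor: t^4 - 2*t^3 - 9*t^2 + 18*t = (t - 3)*(t^3 + t^2 - 6*t) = (t - 3)*(t - 2)*(t^2 + 3*t) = t*(t - 3)*(t - 2)*(t + 3)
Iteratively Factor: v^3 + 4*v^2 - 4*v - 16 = (v + 4)*(v^2 - 4) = (v + 2)*(v + 4)*(v - 2)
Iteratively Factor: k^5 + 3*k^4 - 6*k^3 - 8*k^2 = (k + 4)*(k^4 - k^3 - 2*k^2) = k*(k + 4)*(k^3 - k^2 - 2*k) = k*(k + 1)*(k + 4)*(k^2 - 2*k) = k^2*(k + 1)*(k + 4)*(k - 2)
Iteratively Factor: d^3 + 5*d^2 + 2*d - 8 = (d + 4)*(d^2 + d - 2) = (d - 1)*(d + 4)*(d + 2)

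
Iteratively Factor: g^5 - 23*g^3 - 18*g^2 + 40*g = (g + 2)*(g^4 - 2*g^3 - 19*g^2 + 20*g) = (g - 5)*(g + 2)*(g^3 + 3*g^2 - 4*g) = (g - 5)*(g - 1)*(g + 2)*(g^2 + 4*g) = (g - 5)*(g - 1)*(g + 2)*(g + 4)*(g)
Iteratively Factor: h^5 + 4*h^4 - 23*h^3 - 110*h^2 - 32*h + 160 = (h + 4)*(h^4 - 23*h^2 - 18*h + 40) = (h + 4)^2*(h^3 - 4*h^2 - 7*h + 10) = (h - 5)*(h + 4)^2*(h^2 + h - 2) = (h - 5)*(h - 1)*(h + 4)^2*(h + 2)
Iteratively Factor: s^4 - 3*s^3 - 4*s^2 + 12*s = (s)*(s^3 - 3*s^2 - 4*s + 12) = s*(s - 3)*(s^2 - 4) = s*(s - 3)*(s + 2)*(s - 2)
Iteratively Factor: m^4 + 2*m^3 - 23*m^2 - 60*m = (m + 3)*(m^3 - m^2 - 20*m) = (m + 3)*(m + 4)*(m^2 - 5*m) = (m - 5)*(m + 3)*(m + 4)*(m)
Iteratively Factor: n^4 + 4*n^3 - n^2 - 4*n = (n - 1)*(n^3 + 5*n^2 + 4*n) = n*(n - 1)*(n^2 + 5*n + 4) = n*(n - 1)*(n + 4)*(n + 1)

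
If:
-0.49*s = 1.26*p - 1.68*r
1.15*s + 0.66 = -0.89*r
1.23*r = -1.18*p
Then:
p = 0.09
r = -0.08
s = -0.51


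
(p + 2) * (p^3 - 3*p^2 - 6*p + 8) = p^4 - p^3 - 12*p^2 - 4*p + 16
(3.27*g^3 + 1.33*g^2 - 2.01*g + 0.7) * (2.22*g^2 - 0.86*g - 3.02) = 7.2594*g^5 + 0.140400000000001*g^4 - 15.4814*g^3 - 0.734*g^2 + 5.4682*g - 2.114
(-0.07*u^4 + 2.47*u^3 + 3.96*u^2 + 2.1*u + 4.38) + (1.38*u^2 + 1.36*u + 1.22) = -0.07*u^4 + 2.47*u^3 + 5.34*u^2 + 3.46*u + 5.6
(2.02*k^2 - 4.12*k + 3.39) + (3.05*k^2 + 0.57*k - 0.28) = 5.07*k^2 - 3.55*k + 3.11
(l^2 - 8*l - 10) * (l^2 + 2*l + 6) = l^4 - 6*l^3 - 20*l^2 - 68*l - 60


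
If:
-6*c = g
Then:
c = -g/6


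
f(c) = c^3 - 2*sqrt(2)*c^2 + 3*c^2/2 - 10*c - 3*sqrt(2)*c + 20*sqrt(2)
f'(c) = 3*c^2 - 4*sqrt(2)*c + 3*c - 10 - 3*sqrt(2)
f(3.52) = 5.30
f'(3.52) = 13.58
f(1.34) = 9.22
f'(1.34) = -12.42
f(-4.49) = -25.07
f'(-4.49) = 58.17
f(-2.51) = 39.85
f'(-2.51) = 11.33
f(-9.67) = -862.44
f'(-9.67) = 291.98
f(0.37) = 22.88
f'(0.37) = -14.81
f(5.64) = 85.11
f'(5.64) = 66.20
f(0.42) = 22.14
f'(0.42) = -14.83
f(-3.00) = 32.06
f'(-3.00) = 20.73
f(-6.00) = -150.08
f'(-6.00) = 109.70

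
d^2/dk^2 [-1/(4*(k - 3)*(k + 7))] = (-(k - 3)^2 - (k - 3)*(k + 7) - (k + 7)^2)/(2*(k - 3)^3*(k + 7)^3)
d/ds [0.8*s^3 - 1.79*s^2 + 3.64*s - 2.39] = 2.4*s^2 - 3.58*s + 3.64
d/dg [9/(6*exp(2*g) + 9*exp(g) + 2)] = (-108*exp(g) - 81)*exp(g)/(6*exp(2*g) + 9*exp(g) + 2)^2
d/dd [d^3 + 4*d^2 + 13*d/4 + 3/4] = 3*d^2 + 8*d + 13/4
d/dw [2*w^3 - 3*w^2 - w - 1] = 6*w^2 - 6*w - 1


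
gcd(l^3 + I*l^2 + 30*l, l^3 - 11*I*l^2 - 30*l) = l^2 - 5*I*l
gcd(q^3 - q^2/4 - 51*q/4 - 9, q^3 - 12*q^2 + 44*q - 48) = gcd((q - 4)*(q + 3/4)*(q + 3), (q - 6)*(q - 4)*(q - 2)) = q - 4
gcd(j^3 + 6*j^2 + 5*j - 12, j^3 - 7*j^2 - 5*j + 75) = j + 3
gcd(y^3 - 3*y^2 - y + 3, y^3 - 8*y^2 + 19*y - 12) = y^2 - 4*y + 3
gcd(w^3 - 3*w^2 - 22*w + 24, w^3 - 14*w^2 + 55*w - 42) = w^2 - 7*w + 6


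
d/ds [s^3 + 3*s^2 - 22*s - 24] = 3*s^2 + 6*s - 22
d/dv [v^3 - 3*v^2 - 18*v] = 3*v^2 - 6*v - 18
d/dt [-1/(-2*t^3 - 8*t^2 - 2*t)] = (-3*t^2 - 8*t - 1)/(2*t^2*(t^2 + 4*t + 1)^2)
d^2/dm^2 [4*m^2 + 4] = 8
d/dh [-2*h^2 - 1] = -4*h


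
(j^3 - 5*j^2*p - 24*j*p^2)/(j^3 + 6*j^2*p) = (j^2 - 5*j*p - 24*p^2)/(j*(j + 6*p))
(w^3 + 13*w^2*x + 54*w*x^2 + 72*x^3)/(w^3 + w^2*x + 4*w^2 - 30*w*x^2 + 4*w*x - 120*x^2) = (-w^2 - 7*w*x - 12*x^2)/(-w^2 + 5*w*x - 4*w + 20*x)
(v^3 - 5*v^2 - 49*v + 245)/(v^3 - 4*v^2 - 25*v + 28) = (v^2 + 2*v - 35)/(v^2 + 3*v - 4)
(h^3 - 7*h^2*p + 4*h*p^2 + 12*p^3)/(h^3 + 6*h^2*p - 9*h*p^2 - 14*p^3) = (h - 6*p)/(h + 7*p)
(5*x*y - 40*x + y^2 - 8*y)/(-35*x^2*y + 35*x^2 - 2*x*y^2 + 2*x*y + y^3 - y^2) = (8 - y)/(7*x*y - 7*x - y^2 + y)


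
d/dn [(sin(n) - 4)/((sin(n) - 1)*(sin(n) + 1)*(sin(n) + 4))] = 2*(15*sin(n)/cos(n)^3 + tan(n) - 4/cos(n))/(sin(n) + 4)^2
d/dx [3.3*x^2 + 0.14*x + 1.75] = 6.6*x + 0.14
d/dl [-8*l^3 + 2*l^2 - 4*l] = -24*l^2 + 4*l - 4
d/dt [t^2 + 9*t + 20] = 2*t + 9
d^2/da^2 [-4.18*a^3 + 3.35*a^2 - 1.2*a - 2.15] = 6.7 - 25.08*a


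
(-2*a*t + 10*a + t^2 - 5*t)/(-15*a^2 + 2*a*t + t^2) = (-2*a*t + 10*a + t^2 - 5*t)/(-15*a^2 + 2*a*t + t^2)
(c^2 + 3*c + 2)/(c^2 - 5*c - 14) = (c + 1)/(c - 7)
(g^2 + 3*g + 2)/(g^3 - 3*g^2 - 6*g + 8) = (g + 1)/(g^2 - 5*g + 4)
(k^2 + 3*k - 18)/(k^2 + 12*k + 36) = (k - 3)/(k + 6)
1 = 1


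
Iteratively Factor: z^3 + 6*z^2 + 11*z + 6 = (z + 3)*(z^2 + 3*z + 2) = (z + 1)*(z + 3)*(z + 2)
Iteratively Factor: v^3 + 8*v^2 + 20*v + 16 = (v + 4)*(v^2 + 4*v + 4) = (v + 2)*(v + 4)*(v + 2)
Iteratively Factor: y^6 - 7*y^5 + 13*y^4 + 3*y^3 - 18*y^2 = (y - 3)*(y^5 - 4*y^4 + y^3 + 6*y^2) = (y - 3)*(y + 1)*(y^4 - 5*y^3 + 6*y^2) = y*(y - 3)*(y + 1)*(y^3 - 5*y^2 + 6*y) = y*(y - 3)*(y - 2)*(y + 1)*(y^2 - 3*y) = y^2*(y - 3)*(y - 2)*(y + 1)*(y - 3)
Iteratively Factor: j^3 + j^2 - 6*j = (j)*(j^2 + j - 6) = j*(j + 3)*(j - 2)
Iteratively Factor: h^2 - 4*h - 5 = (h - 5)*(h + 1)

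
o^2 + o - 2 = (o - 1)*(o + 2)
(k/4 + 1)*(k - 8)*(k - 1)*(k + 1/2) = k^4/4 - 9*k^3/8 - 61*k^2/8 + 9*k/2 + 4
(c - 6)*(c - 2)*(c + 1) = c^3 - 7*c^2 + 4*c + 12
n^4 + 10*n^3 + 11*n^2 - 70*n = n*(n - 2)*(n + 5)*(n + 7)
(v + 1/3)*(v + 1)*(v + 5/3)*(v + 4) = v^4 + 7*v^3 + 131*v^2/9 + 97*v/9 + 20/9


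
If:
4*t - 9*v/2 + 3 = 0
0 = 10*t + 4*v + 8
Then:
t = -48/61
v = -2/61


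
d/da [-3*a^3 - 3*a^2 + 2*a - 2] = -9*a^2 - 6*a + 2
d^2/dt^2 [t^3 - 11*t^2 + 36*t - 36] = 6*t - 22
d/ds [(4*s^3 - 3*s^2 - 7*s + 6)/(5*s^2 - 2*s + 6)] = (20*s^4 - 16*s^3 + 113*s^2 - 96*s - 30)/(25*s^4 - 20*s^3 + 64*s^2 - 24*s + 36)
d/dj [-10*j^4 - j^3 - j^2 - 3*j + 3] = -40*j^3 - 3*j^2 - 2*j - 3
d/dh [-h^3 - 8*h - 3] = -3*h^2 - 8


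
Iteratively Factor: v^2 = (v)*(v)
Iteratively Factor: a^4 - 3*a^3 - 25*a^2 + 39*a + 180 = (a + 3)*(a^3 - 6*a^2 - 7*a + 60) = (a + 3)^2*(a^2 - 9*a + 20) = (a - 5)*(a + 3)^2*(a - 4)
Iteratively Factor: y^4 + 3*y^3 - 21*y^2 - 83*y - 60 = (y - 5)*(y^3 + 8*y^2 + 19*y + 12) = (y - 5)*(y + 1)*(y^2 + 7*y + 12) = (y - 5)*(y + 1)*(y + 4)*(y + 3)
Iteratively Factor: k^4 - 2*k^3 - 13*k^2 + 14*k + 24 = (k - 2)*(k^3 - 13*k - 12) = (k - 4)*(k - 2)*(k^2 + 4*k + 3) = (k - 4)*(k - 2)*(k + 1)*(k + 3)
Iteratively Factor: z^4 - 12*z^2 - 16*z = (z + 2)*(z^3 - 2*z^2 - 8*z) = (z - 4)*(z + 2)*(z^2 + 2*z) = z*(z - 4)*(z + 2)*(z + 2)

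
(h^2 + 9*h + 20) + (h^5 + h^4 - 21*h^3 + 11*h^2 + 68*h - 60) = h^5 + h^4 - 21*h^3 + 12*h^2 + 77*h - 40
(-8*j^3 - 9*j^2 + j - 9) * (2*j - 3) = -16*j^4 + 6*j^3 + 29*j^2 - 21*j + 27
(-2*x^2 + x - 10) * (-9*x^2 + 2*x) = 18*x^4 - 13*x^3 + 92*x^2 - 20*x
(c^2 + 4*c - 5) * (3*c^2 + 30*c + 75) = 3*c^4 + 42*c^3 + 180*c^2 + 150*c - 375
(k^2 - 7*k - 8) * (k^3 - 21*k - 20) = k^5 - 7*k^4 - 29*k^3 + 127*k^2 + 308*k + 160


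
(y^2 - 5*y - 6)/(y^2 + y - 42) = (y + 1)/(y + 7)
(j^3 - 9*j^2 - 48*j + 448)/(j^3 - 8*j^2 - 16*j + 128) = (j^2 - j - 56)/(j^2 - 16)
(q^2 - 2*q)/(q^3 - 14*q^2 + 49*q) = (q - 2)/(q^2 - 14*q + 49)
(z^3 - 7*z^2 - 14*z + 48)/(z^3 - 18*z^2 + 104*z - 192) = (z^2 + z - 6)/(z^2 - 10*z + 24)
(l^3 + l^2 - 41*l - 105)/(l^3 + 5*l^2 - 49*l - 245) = (l + 3)/(l + 7)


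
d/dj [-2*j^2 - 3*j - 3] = -4*j - 3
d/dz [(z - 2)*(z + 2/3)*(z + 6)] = 3*z^2 + 28*z/3 - 28/3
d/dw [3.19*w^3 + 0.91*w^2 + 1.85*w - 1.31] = 9.57*w^2 + 1.82*w + 1.85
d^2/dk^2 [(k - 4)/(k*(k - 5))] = 2*(k^3 - 12*k^2 + 60*k - 100)/(k^3*(k^3 - 15*k^2 + 75*k - 125))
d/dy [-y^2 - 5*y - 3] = -2*y - 5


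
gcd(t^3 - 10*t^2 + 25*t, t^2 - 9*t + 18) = 1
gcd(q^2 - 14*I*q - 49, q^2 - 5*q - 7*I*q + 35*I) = q - 7*I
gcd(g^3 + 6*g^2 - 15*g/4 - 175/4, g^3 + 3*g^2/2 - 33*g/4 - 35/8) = g^2 + g - 35/4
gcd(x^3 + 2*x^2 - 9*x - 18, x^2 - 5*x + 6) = x - 3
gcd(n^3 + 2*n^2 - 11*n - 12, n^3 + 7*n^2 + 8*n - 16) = n + 4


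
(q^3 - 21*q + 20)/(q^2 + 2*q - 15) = (q^2 - 5*q + 4)/(q - 3)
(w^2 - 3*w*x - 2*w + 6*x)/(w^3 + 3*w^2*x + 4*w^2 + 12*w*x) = (w^2 - 3*w*x - 2*w + 6*x)/(w*(w^2 + 3*w*x + 4*w + 12*x))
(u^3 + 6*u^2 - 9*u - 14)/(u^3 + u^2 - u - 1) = (u^2 + 5*u - 14)/(u^2 - 1)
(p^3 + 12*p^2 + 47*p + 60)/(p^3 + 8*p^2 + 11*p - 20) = (p + 3)/(p - 1)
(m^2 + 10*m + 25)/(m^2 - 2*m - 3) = (m^2 + 10*m + 25)/(m^2 - 2*m - 3)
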